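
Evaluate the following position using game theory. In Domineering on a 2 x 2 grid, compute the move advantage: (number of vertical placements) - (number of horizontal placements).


Board is 2 x 2 (rows x cols).
Left (vertical) placements: (rows-1) * cols = 1 * 2 = 2
Right (horizontal) placements: rows * (cols-1) = 2 * 1 = 2
Advantage = Left - Right = 2 - 2 = 0

0


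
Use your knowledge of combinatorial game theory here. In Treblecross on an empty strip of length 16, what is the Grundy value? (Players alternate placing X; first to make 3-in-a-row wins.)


Treblecross: place X on empty cells; 3-in-a-row wins.
Playing within two cells of an existing X lets the opponent win at once, so sensible play treats the cells i-2..i+2 around each X as dead. The player left with no safe cell loses, so this is a normal-play take-away game on strips of safe cells.
Placing X at cell i (0-indexed) of a strip of k safe cells leaves independent strips of sizes max(0, i-2) and max(0, k-i-3). Hence G(k) = mex{ G(max(0,i-2)) XOR G(max(0,k-i-3)) : 0 <= i < k }, with G(0) = 0.
G(1): splits (0,0):0^0=0 -> mex({0}) = 1
G(2): splits (0,0):0^0=0 -> mex({0}) = 1
G(3): splits (0,0):0^0=0 -> mex({0}) = 1
G(4): splits (0,1):0^1=1 (0,0):0^0=0 -> mex({0, 1}) = 2
G(5): splits (0,2):0^1=1 (0,1):0^1=1 (0,0):0^0=0 -> mex({0, 1}) = 2
G(6) = mex({1}) = 0
G(7) = mex({0, 1, 2}) = 3
G(8) = mex({0, 1, 2}) = 3
G(9) = mex({0, 2}) = 1
G(10) = mex({0, 2, 3}) = 1
G(11) = mex({0, 3}) = 1
G(12) = mex({1, 3}) = 0
G(13) = mex({0, 1, 2, 3}) = 4
G(14) = mex({0, 1, 2}) = 3
G(15) = mex({0, 1, 2}) = 3
G(16) = mex({0, 1, 2, 4}) = 3
Therefore G(16) = 3.

3


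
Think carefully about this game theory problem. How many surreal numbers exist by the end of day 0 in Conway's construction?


Day 0: {|} = 0 is born. Count = 1.
Day n: the number of surreal numbers born by day n is 2^(n+1) - 1.
By day 0: 2^1 - 1 = 1
By day 0: 1 surreal numbers.

1


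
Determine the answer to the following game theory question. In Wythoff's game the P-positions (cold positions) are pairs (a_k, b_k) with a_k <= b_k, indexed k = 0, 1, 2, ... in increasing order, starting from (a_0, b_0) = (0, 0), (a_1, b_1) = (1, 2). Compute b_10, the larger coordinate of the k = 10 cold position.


By Wythoff's theorem, a_k = floor(k * phi) and b_k = floor(k * phi^2) = a_k + k, where phi = (1 + sqrt(5))/2 is the golden ratio.
phi = (1 + sqrt(5))/2 = 1.618034
phi^2 = phi + 1 = 2.618034
k = 10
k * phi^2 = 10 * 2.618034 = 26.180340
b_10 = floor(k * phi^2) = 26 (check: a_10 + k = 16 + 10 = 26)

26


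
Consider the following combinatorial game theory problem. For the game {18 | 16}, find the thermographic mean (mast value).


Game = {18 | 16}, a switch {a | b} with numbers a > b.
Its thermograph has left wall a - t and right wall b + t, which meet at t = (a - b)/2, where both equal (a + b)/2. So the mast (mean value) is at (a + b)/2.
Mean = (18 + (16))/2 = 34/2 = 17

17


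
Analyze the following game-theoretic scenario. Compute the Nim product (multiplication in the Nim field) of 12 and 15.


Nim multiplication is bilinear over XOR: (u XOR v) * w = (u*w) XOR (v*w).
So we split each operand into its bit components and XOR the pairwise Nim products.
12 = 4 + 8 (as XOR of powers of 2).
15 = 1 + 2 + 4 + 8 (as XOR of powers of 2).
Using the standard Nim-product table on single bits:
  2*2 = 3,   2*4 = 8,   2*8 = 12,
  4*4 = 6,   4*8 = 11,  8*8 = 13,
and  1*x = x (identity), k*l = l*k (commutative).
Pairwise Nim products:
  4 * 1 = 4
  4 * 2 = 8
  4 * 4 = 6
  4 * 8 = 11
  8 * 1 = 8
  8 * 2 = 12
  8 * 4 = 11
  8 * 8 = 13
XOR them: 4 XOR 8 XOR 6 XOR 11 XOR 8 XOR 12 XOR 11 XOR 13 = 3.
Result: 12 * 15 = 3 (in Nim).

3


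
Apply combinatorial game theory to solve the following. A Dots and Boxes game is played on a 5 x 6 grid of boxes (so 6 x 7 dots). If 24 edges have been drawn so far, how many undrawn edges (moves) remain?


Grid: 5 x 6 boxes, i.e. 6 rows and 7 columns of dots.
Horizontal edges: (rows + 1) * cols = 6 * 6 = 36
Vertical edges: rows * (cols + 1) = 5 * 7 = 35
Total edges: 36 + 35 = 71
Edges drawn: 24
Remaining: 71 - 24 = 47

47


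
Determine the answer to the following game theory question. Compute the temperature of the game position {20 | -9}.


The game is {20 | -9}, a switch {a | b} with numbers a > b.
Cooling {a | b} by t gives {a - t | b + t}, which stops being hot when a - t = b + t, i.e. at t = (a - b)/2. So the temperature of a switch is (a - b)/2.
Temperature = (Left option - Right option) / 2
= (20 - (-9)) / 2
= 29 / 2
= 29/2

29/2


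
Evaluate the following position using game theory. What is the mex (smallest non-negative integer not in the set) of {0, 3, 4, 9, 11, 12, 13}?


Set = {0, 3, 4, 9, 11, 12, 13}
0 is in the set.
1 is NOT in the set. This is the mex.
mex = 1

1


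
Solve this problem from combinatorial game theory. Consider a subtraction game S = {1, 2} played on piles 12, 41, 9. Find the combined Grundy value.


Subtraction set: {1, 2}
For this subtraction set, G(n) = n mod 3 (period = max + 1 = 3).
Pile 1 (size 12): G(12) = 12 mod 3 = 0
Pile 2 (size 41): G(41) = 41 mod 3 = 2
Pile 3 (size 9): G(9) = 9 mod 3 = 0
Total Grundy value = XOR of all: 0 XOR 2 XOR 0 = 2

2


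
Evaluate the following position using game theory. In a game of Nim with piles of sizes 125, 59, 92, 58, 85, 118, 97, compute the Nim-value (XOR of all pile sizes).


We need the XOR (exclusive or) of all pile sizes.
After XOR-ing pile 1 (size 125): 0 XOR 125 = 125
After XOR-ing pile 2 (size 59): 125 XOR 59 = 70
After XOR-ing pile 3 (size 92): 70 XOR 92 = 26
After XOR-ing pile 4 (size 58): 26 XOR 58 = 32
After XOR-ing pile 5 (size 85): 32 XOR 85 = 117
After XOR-ing pile 6 (size 118): 117 XOR 118 = 3
After XOR-ing pile 7 (size 97): 3 XOR 97 = 98
The Nim-value of this position is 98.

98


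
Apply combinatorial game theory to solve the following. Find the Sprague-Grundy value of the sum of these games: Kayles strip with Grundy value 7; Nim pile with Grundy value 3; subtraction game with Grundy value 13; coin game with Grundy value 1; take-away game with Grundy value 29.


By the Sprague-Grundy theorem, the Grundy value of a sum of games is the XOR of individual Grundy values.
Kayles strip: Grundy value = 7. Running XOR: 0 XOR 7 = 7
Nim pile: Grundy value = 3. Running XOR: 7 XOR 3 = 4
subtraction game: Grundy value = 13. Running XOR: 4 XOR 13 = 9
coin game: Grundy value = 1. Running XOR: 9 XOR 1 = 8
take-away game: Grundy value = 29. Running XOR: 8 XOR 29 = 21
The combined Grundy value is 21.

21


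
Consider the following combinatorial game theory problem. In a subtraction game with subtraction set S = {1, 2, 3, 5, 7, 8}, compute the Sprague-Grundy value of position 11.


The subtraction set is S = {1, 2, 3, 5, 7, 8}.
G(k) = mex{ G(k - s) : s in S, s <= k }. We compute iteratively: G(0) = 0.
G(1) = mex({0}) = 1
G(2) = mex({0, 1}) = 2
G(3) = mex({0, 1, 2}) = 3
G(4) = mex({1, 2, 3}) = 0
G(5) = mex({0, 2, 3}) = 1
G(6) = mex({0, 1, 3}) = 2
G(7) = mex({0, 1, 2}) = 3
G(8) = mex({0, 1, 2, 3}) = 4
G(9) = mex({0, 1, 2, 3, 4}) = 5
G(10) = mex({1, 2, 3, 4, 5}) = 0
G(11) = mex({0, 2, 3, 4, 5}) = 1
Therefore G(11) = 1.

1


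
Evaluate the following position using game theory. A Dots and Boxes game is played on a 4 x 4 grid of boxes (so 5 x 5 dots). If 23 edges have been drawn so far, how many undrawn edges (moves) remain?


Grid: 4 x 4 boxes, i.e. 5 rows and 5 columns of dots.
Horizontal edges: (rows + 1) * cols = 5 * 4 = 20
Vertical edges: rows * (cols + 1) = 4 * 5 = 20
Total edges: 20 + 20 = 40
Edges drawn: 23
Remaining: 40 - 23 = 17

17


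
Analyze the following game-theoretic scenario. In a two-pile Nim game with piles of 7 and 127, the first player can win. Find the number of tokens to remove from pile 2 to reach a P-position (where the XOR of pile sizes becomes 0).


Piles: 7 and 127
Current XOR: 7 XOR 127 = 120 (non-zero, so this is an N-position).
To make the XOR zero, we need to find a move that balances the piles.
For pile 2 (size 127): target = 127 XOR 120 = 7
We reduce pile 2 from 127 to 7.
Tokens removed: 127 - 7 = 120
Verification: 7 XOR 7 = 0

120


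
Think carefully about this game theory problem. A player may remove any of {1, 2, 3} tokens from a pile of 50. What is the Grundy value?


The subtraction set is S = {1, 2, 3}.
G(k) = mex{ G(k - s) : s in S, s <= k }. We compute iteratively: G(0) = 0.
G(1) = mex({0}) = 1
G(2) = mex({0, 1}) = 2
G(3) = mex({0, 1, 2}) = 3
G(4) = mex({1, 2, 3}) = 0
G(5) = mex({0, 2, 3}) = 1
G(6) = mex({0, 1, 3}) = 2
Observe that G(4)..G(6) = 0, 1, 2 repeats G(0)..G(2) = 0, 1, 2.
For k >= max(S) = 3, G(k) is determined by the previous 3 values G(k-3)..G(k-1); a window of 3 consecutive values has recurred shifted by 4, so by induction G(k + 4) = G(k) for all k >= 0: the sequence is periodic from the start with period 4.
One period: G(0..3) = 0, 1, 2, 3.
50 mod 4 = 2, so G(50) = G(2) = 2.

2


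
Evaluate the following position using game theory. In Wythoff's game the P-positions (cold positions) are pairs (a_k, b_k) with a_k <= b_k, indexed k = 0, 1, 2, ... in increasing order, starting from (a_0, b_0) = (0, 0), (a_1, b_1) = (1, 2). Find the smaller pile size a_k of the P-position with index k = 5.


By Wythoff's theorem, a_k = floor(k * phi) and b_k = floor(k * phi^2) = a_k + k, where phi = (1 + sqrt(5))/2 is the golden ratio.
phi = (1 + sqrt(5))/2 = 1.618034
k = 5
k * phi = 5 * 1.618034 = 8.090170
a_5 = floor(k * phi) = 8

8


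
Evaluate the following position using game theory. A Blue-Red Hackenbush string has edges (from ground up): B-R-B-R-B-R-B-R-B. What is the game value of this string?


Edges (from ground): B-R-B-R-B-R-B-R-B
By Berlekamp's sign-expansion rule, a Blue-Red Hackenbush stalk has the value of the surreal number whose sign sequence is the edge sequence with B -> + and R -> -.
Sign sequence: +-+-+-+-+
Trace the sign expansion in the surreal number tree, starting from 0:
Edge 1: B (sign +) -> bounds (0, +inf), value = 1
Edge 2: R (sign -) -> bounds (0, 1), value = 1/2
Edge 3: B (sign +) -> bounds (1/2, 1), value = 3/4
Edge 4: R (sign -) -> bounds (1/2, 3/4), value = 5/8
Edge 5: B (sign +) -> bounds (5/8, 3/4), value = 11/16
Edge 6: R (sign -) -> bounds (5/8, 11/16), value = 21/32
Edge 7: B (sign +) -> bounds (21/32, 11/16), value = 43/64
Edge 8: R (sign -) -> bounds (21/32, 43/64), value = 85/128
Edge 9: B (sign +) -> bounds (85/128, 43/64), value = 171/256
Game value = 171/256

171/256


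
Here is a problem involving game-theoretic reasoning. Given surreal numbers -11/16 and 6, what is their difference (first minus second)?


x = -11/16, y = 6
Converting to common denominator: 16
x = -11/16, y = 96/16
x - y = -11/16 - 6 = -107/16

-107/16


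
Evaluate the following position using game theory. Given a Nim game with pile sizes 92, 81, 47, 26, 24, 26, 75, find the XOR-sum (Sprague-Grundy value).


We need the XOR (exclusive or) of all pile sizes.
After XOR-ing pile 1 (size 92): 0 XOR 92 = 92
After XOR-ing pile 2 (size 81): 92 XOR 81 = 13
After XOR-ing pile 3 (size 47): 13 XOR 47 = 34
After XOR-ing pile 4 (size 26): 34 XOR 26 = 56
After XOR-ing pile 5 (size 24): 56 XOR 24 = 32
After XOR-ing pile 6 (size 26): 32 XOR 26 = 58
After XOR-ing pile 7 (size 75): 58 XOR 75 = 113
The Nim-value of this position is 113.

113


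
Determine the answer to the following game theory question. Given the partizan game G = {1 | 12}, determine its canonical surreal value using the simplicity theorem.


Left options: {1}, max = 1
Right options: {12}, min = 12
All options are numbers and max(Left) < min(Right), so by the simplicity theorem the value is the simplest (earliest-born) number strictly between 1 and 12.
Integers 2 through 11 all lie strictly between 1 and 12.
Among integers, the simplest (lowest birthday = smallest |n|; 0 is born on day 0, +-n on day n) is 2.
No non-integer in the interval can be simpler: if x is a non-integer in the interval, then floor(x) or ceil(x) also lies in the interval (the interval contains an integer), and both are proper prefixes of x's sign expansion, i.e. born earlier. So the game value is 2.
Game value = 2

2


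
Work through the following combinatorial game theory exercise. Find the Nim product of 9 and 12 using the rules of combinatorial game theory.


Nim multiplication is bilinear over XOR: (u XOR v) * w = (u*w) XOR (v*w).
So we split each operand into its bit components and XOR the pairwise Nim products.
9 = 1 + 8 (as XOR of powers of 2).
12 = 4 + 8 (as XOR of powers of 2).
Using the standard Nim-product table on single bits:
  2*2 = 3,   2*4 = 8,   2*8 = 12,
  4*4 = 6,   4*8 = 11,  8*8 = 13,
and  1*x = x (identity), k*l = l*k (commutative).
Pairwise Nim products:
  1 * 4 = 4
  1 * 8 = 8
  8 * 4 = 11
  8 * 8 = 13
XOR them: 4 XOR 8 XOR 11 XOR 13 = 10.
Result: 9 * 12 = 10 (in Nim).

10


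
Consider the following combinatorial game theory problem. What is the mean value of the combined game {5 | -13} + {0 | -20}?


G1 = {5 | -13}, G2 = {0 | -20}
Each is a switch {a | b} with numbers a > b; its mean value is (a + b)/2, and mean value is additive over game sums: m(G1 + G2) = m(G1) + m(G2).
Mean of G1 = (5 + (-13))/2 = -8/2 = -4
Mean of G2 = (0 + (-20))/2 = -20/2 = -10
Mean of G1 + G2 = -4 + -10 = -14

-14


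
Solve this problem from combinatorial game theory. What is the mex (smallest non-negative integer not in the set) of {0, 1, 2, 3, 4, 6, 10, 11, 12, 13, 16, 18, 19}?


Set = {0, 1, 2, 3, 4, 6, 10, 11, 12, 13, 16, 18, 19}
0 is in the set.
1 is in the set.
2 is in the set.
3 is in the set.
4 is in the set.
5 is NOT in the set. This is the mex.
mex = 5

5


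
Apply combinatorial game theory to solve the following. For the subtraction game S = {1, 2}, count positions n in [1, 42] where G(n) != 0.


Subtraction set S = {1, 2}, so G(n) = n mod 3.
G(n) = 0 when n is a multiple of 3.
Multiples of 3 in [1, 42]: 14
N-positions (nonzero Grundy) = 42 - 14 = 28

28


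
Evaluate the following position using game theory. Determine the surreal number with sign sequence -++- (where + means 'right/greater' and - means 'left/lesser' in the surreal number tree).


Sign expansion: -++-
Rule: track bounds (lo, hi), initially (-inf, +inf). On '+', the current value becomes lo and we move to the simplest number in (value, hi): value + 1 if hi = +inf, otherwise the midpoint (value + hi)/2. On '-', the current value becomes hi and we move to value - 1 if lo = -inf, otherwise the midpoint (lo + value)/2.
Start at 0.
Step 1: sign = -, move left. Bounds: (-inf, 0). Value = -1
Step 2: sign = +, move right. Bounds: (-1, 0). Value = -1/2
Step 3: sign = +, move right. Bounds: (-1/2, 0). Value = -1/4
Step 4: sign = -, move left. Bounds: (-1/2, -1/4). Value = -3/8
The surreal number with sign expansion -++- is -3/8.

-3/8


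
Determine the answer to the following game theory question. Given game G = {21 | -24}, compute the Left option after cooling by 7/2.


Original game: {21 | -24} (a switch {a | b} with a > b).
Cooling by t (for t below the temperature (a - b)/2 = 45/2) taxes each move by t: {a | b} cooled by t is {a - t | b + t}.
Cooling amount: t = 7/2
Cooled Left option: 21 - 7/2 = 35/2
Cooled Right option: -24 + 7/2 = -41/2
Cooled game: {35/2 | -41/2}
Left option = 35/2

35/2


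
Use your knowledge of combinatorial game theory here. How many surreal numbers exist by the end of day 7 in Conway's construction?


Day 0: {|} = 0 is born. Count = 1.
Day n: the number of surreal numbers born by day n is 2^(n+1) - 1.
By day 0: 2^1 - 1 = 1
By day 1: 2^2 - 1 = 3
By day 2: 2^3 - 1 = 7
By day 3: 2^4 - 1 = 15
By day 4: 2^5 - 1 = 31
By day 5: 2^6 - 1 = 63
By day 6: 2^7 - 1 = 127
By day 7: 2^8 - 1 = 255
By day 7: 255 surreal numbers.

255


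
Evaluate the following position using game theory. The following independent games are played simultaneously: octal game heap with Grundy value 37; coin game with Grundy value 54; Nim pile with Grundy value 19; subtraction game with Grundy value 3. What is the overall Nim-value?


By the Sprague-Grundy theorem, the Grundy value of a sum of games is the XOR of individual Grundy values.
octal game heap: Grundy value = 37. Running XOR: 0 XOR 37 = 37
coin game: Grundy value = 54. Running XOR: 37 XOR 54 = 19
Nim pile: Grundy value = 19. Running XOR: 19 XOR 19 = 0
subtraction game: Grundy value = 3. Running XOR: 0 XOR 3 = 3
The combined Grundy value is 3.

3


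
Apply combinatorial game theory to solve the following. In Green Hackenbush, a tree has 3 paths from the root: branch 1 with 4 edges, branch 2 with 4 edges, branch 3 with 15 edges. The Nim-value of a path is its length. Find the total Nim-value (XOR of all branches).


The tree has 3 branches from the ground vertex.
In Green Hackenbush, the Nim-value of a simple path of length k is k.
Branch 1: length 4, Nim-value = 4
Branch 2: length 4, Nim-value = 4
Branch 3: length 15, Nim-value = 15
Total Nim-value = XOR of all branch values:
0 XOR 4 = 4
4 XOR 4 = 0
0 XOR 15 = 15
Nim-value of the tree = 15

15


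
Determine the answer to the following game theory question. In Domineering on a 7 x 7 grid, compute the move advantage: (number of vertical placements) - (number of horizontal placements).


Board is 7 x 7 (rows x cols).
Left (vertical) placements: (rows-1) * cols = 6 * 7 = 42
Right (horizontal) placements: rows * (cols-1) = 7 * 6 = 42
Advantage = Left - Right = 42 - 42 = 0

0


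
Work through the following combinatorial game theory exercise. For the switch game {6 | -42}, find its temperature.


The game is {6 | -42}, a switch {a | b} with numbers a > b.
Cooling {a | b} by t gives {a - t | b + t}, which stops being hot when a - t = b + t, i.e. at t = (a - b)/2. So the temperature of a switch is (a - b)/2.
Temperature = (Left option - Right option) / 2
= (6 - (-42)) / 2
= 48 / 2
= 24

24


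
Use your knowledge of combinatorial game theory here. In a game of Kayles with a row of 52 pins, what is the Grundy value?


Kayles: a move removes 1 or 2 adjacent pins from a contiguous row.
Removing pins from a row of k leaves two independent rows (a, b) with a + b = k - 1 (one pin) or a + b = k - 2 (two pins); an end removal gives a = 0.
By Sprague-Grundy, G(k) = mex{ G(a) XOR G(b) } over all these splits. G(0) = 0.
G(1): splits (0,0):0^0=0 -> mex({0}) = 1
G(2): splits (0,1):0^1=1 (0,0):0^0=0 -> mex({0, 1}) = 2
G(3): splits (0,2):0^2=2 (1,1):1^1=0 (0,1):0^1=1 -> mex({0, 1, 2}) = 3
G(4): splits (0,3):0^3=3 (1,2):1^2=3 (0,2):0^2=2 (1,1):1^1=0 -> mex({0, 2, 3}) = 1
G(5): splits (0,4):0^1=1 (1,3):1^3=2 (2,2):2^2=0 (0,3):0^3=3 (1,2):1^2=3 -> mex({0, 1, 2, 3}) = 4
G(6) = mex({0, 1, 2, 4}) = 3
G(7) = mex({0, 1, 3, 4, 5}) = 2
G(8) = mex({0, 2, 3, 5, 6}) = 1
G(9) = mex({0, 1, 2, 3, 6, 7}) = 4
G(10) = mex({0, 1, 3, 4, 5, 7}) = 2
G(11) = mex({0, 1, 2, 3, 4, 5}) = 6
G(12) = mex({0, 1, 2, 3, 5, 6, 7}) = 4
G(13) = mex({0, 2, 3, 4, 6, 7}) = 1
G(14) = mex({0, 1, 4, 5, 6, 7}) = 2
G(15) = mex({0, 1, 2, 3, 4, 5, 6}) = 7
G(16) = mex({0, 2, 3, 5, 6, 7}) = 1
G(17) = mex({0, 1, 2, 3, 5, 6, 7}) = 4
G(18) = mex({0, 1, 2, 4, 5, 6}) = 3
G(19) = mex({0, 1, 3, 4, 5, 7}) = 2
G(20) = mex({0, 2, 3, 4, 5, 6, 7}) = 1
G(21) = mex({0, 1, 2, 3, 5, 6, 7}) = 4
G(22) = mex({0, 1, 2, 3, 4, 5, 7}) = 6
G(23) = mex({0, 1, 2, 3, 4, 5, 6}) = 7
G(24) = mex({0, 1, 2, 3, 5, 6, 7}) = 4
G(25) = mex({0, 2, 3, 4, 6, 7}) = 1
G(26) = mex({0, 1, 3, 4, 5, 6, 7}) = 2
G(27) = mex({0, 1, 2, 3, 4, 5, 6, 7}) = 8
G(28) = mex({0, 1, 2, 3, 4, 6, 7, 8}) = 5
G(29) = mex({0, 1, 2, 3, 5, 6, 7, 8, 9}) = 4
G(30) = mex({0, 1, 2, 3, 4, 5, 6, 9, 10}) = 7
G(31) = mex({0, 1, 3, 4, 5, 7, 10, 11}) = 2
G(32) = mex({0, 2, 3, 4, 5, 6, 7, 9, 11}) = 1
G(33) = mex({0, 1, 2, 3, 4, 5, 6, 7, 9, 12}) = 8
G(34) = mex({0, 1, 2, 3, 4, 5, 7, 8, 11, 12}) = 6
G(35) = mex({0, 1, 2, 3, 4, 5, 6, 8, 9, 10, 11}) = 7
G(36) = mex({0, 1, 2, 3, 5, 6, 7, 9, 10}) = 4
G(37) = mex({0, 2, 3, 4, 6, 7, 9, 10, 11, 12}) = 1
G(38) = mex({0, 1, 3, 4, 5, 6, 7, 9, 10, 11, 12}) = 2
G(39) = mex({0, 1, 2, 4, 5, 6, 7, 9, 10, 12, 14}) = 3
G(40) = mex({0, 2, 3, 4, 6, 7, 11, 12, 14}) = 1
G(41) = mex({0, 1, 2, 3, 5, 6, 7, 9, 10, 11, 12}) = 4
G(42) = mex({0, 1, 2, 3, 4, 5, 6, 9, 10}) = 7
G(43) = mex({0, 1, 3, 4, 5, 7, 9, 10, 12, 15}) = 2
G(44) = mex({0, 2, 3, 4, 5, 6, 7, 9, 10, 12, 15}) = 1
G(45) = mex({0, 1, 2, 3, 4, 5, 6, 7, 9, 10, 12, 14}) = 8
G(46) = mex({0, 1, 3, 4, 5, 7, 8, 11, 12, 14}) = 2
G(47) = mex({0, 1, 2, 3, 4, 5, 6, 8, 9, 10, 11, 12}) = 7
G(48) = mex({0, 1, 2, 3, 5, 6, 7, 9, 10}) = 4
G(49) = mex({0, 2, 3, 4, 6, 7, 9, 10, 11, 12, 15}) = 1
G(50) = mex({0, 1, 4, 5, 6, 7, 9, 11, 12, 14, 15}) = 2
G(51) = mex({0, 1, 2, 3, 4, 5, 6, 7, 9, 12, 14, 15}) = 8
G(52) = mex({0, 2, 3, 4, 5, 6, 7, 8, 11, 12, 15}) = 1
Therefore G(52) = 1.

1


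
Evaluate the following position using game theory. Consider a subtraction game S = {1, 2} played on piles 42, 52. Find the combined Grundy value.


Subtraction set: {1, 2}
For this subtraction set, G(n) = n mod 3 (period = max + 1 = 3).
Pile 1 (size 42): G(42) = 42 mod 3 = 0
Pile 2 (size 52): G(52) = 52 mod 3 = 1
Total Grundy value = XOR of all: 0 XOR 1 = 1

1


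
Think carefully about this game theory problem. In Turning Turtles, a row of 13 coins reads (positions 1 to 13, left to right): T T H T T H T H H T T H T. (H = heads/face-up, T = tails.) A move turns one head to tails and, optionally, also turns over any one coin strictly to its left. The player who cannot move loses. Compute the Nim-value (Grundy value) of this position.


Coins: T T H T T H T H H T T H T
Key fact: a single head at position k behaves exactly like a Nim heap of size k (turning it to T and optionally flipping a coin at j < k corresponds to moving the heap from k to j, or to 0), and heads combine as a disjunctive sum (two heads at the same place would cancel, matching j XOR j = 0). So the Nim-value is the XOR of the 1-indexed positions of the heads.
Face-up positions (1-indexed): [3, 6, 8, 9, 12]
XOR 0 with 3: 0 XOR 3 = 3
XOR 3 with 6: 3 XOR 6 = 5
XOR 5 with 8: 5 XOR 8 = 13
XOR 13 with 9: 13 XOR 9 = 4
XOR 4 with 12: 4 XOR 12 = 8
Nim-value = 8

8


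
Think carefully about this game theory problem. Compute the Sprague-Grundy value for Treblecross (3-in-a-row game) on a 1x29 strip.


Treblecross: place X on empty cells; 3-in-a-row wins.
Playing within two cells of an existing X lets the opponent win at once, so sensible play treats the cells i-2..i+2 around each X as dead. The player left with no safe cell loses, so this is a normal-play take-away game on strips of safe cells.
Placing X at cell i (0-indexed) of a strip of k safe cells leaves independent strips of sizes max(0, i-2) and max(0, k-i-3). Hence G(k) = mex{ G(max(0,i-2)) XOR G(max(0,k-i-3)) : 0 <= i < k }, with G(0) = 0.
G(1): splits (0,0):0^0=0 -> mex({0}) = 1
G(2): splits (0,0):0^0=0 -> mex({0}) = 1
G(3): splits (0,0):0^0=0 -> mex({0}) = 1
G(4): splits (0,1):0^1=1 (0,0):0^0=0 -> mex({0, 1}) = 2
G(5): splits (0,2):0^1=1 (0,1):0^1=1 (0,0):0^0=0 -> mex({0, 1}) = 2
G(6) = mex({1}) = 0
G(7) = mex({0, 1, 2}) = 3
G(8) = mex({0, 1, 2}) = 3
G(9) = mex({0, 2}) = 1
G(10) = mex({0, 2, 3}) = 1
G(11) = mex({0, 3}) = 1
G(12) = mex({1, 3}) = 0
G(13) = mex({0, 1, 2, 3}) = 4
G(14) = mex({0, 1, 2}) = 3
G(15) = mex({0, 1, 2}) = 3
G(16) = mex({0, 1, 2, 4}) = 3
G(17) = mex({0, 1, 3, 4}) = 2
G(18) = mex({0, 1, 3, 4}) = 2
G(19) = mex({0, 1, 3, 5}) = 2
G(20) = mex({0, 1, 2, 3, 5}) = 4
G(21) = mex({0, 1, 2, 3, 5}) = 4
G(22) = mex({1, 2, 6}) = 0
G(23) = mex({0, 1, 2, 3, 4, 6}) = 5
G(24) = mex({0, 1, 2, 3, 4}) = 5
G(25) = mex({0, 1, 3, 4, 7}) = 2
G(26) = mex({0, 1, 3, 4, 5, 7}) = 2
G(27) = mex({0, 1, 3, 5}) = 2
G(28) = mex({0, 1, 2, 5}) = 3
G(29) = mex({0, 1, 2, 4, 5, 6}) = 3
Therefore G(29) = 3.

3


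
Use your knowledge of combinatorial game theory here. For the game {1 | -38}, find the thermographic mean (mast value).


Game = {1 | -38}, a switch {a | b} with numbers a > b.
Its thermograph has left wall a - t and right wall b + t, which meet at t = (a - b)/2, where both equal (a + b)/2. So the mast (mean value) is at (a + b)/2.
Mean = (1 + (-38))/2 = -37/2 = -37/2

-37/2


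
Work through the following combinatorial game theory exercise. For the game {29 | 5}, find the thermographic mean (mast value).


Game = {29 | 5}, a switch {a | b} with numbers a > b.
Its thermograph has left wall a - t and right wall b + t, which meet at t = (a - b)/2, where both equal (a + b)/2. So the mast (mean value) is at (a + b)/2.
Mean = (29 + (5))/2 = 34/2 = 17

17


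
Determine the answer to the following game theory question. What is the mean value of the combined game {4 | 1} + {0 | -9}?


G1 = {4 | 1}, G2 = {0 | -9}
Each is a switch {a | b} with numbers a > b; its mean value is (a + b)/2, and mean value is additive over game sums: m(G1 + G2) = m(G1) + m(G2).
Mean of G1 = (4 + (1))/2 = 5/2 = 5/2
Mean of G2 = (0 + (-9))/2 = -9/2 = -9/2
Mean of G1 + G2 = 5/2 + -9/2 = -2

-2


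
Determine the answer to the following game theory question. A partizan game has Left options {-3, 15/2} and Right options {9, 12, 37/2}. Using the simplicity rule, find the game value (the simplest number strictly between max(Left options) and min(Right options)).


Left options: {-3, 15/2}, max = 15/2
Right options: {9, 12, 37/2}, min = 9
All options are numbers and max(Left) < min(Right), so by the simplicity theorem the value is the simplest (earliest-born) number strictly between 15/2 and 9.
The only integer strictly between 15/2 and 9 is 8.
No non-integer in the interval can be simpler: if x is a non-integer in the interval, then floor(x) or ceil(x) also lies in the interval (the interval contains an integer), and both are proper prefixes of x's sign expansion, i.e. born earlier. So the game value is 8.
Game value = 8

8


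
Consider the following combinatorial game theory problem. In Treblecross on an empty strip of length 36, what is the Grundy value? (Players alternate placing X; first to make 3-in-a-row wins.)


Treblecross: place X on empty cells; 3-in-a-row wins.
Playing within two cells of an existing X lets the opponent win at once, so sensible play treats the cells i-2..i+2 around each X as dead. The player left with no safe cell loses, so this is a normal-play take-away game on strips of safe cells.
Placing X at cell i (0-indexed) of a strip of k safe cells leaves independent strips of sizes max(0, i-2) and max(0, k-i-3). Hence G(k) = mex{ G(max(0,i-2)) XOR G(max(0,k-i-3)) : 0 <= i < k }, with G(0) = 0.
G(1): splits (0,0):0^0=0 -> mex({0}) = 1
G(2): splits (0,0):0^0=0 -> mex({0}) = 1
G(3): splits (0,0):0^0=0 -> mex({0}) = 1
G(4): splits (0,1):0^1=1 (0,0):0^0=0 -> mex({0, 1}) = 2
G(5): splits (0,2):0^1=1 (0,1):0^1=1 (0,0):0^0=0 -> mex({0, 1}) = 2
G(6) = mex({1}) = 0
G(7) = mex({0, 1, 2}) = 3
G(8) = mex({0, 1, 2}) = 3
G(9) = mex({0, 2}) = 1
G(10) = mex({0, 2, 3}) = 1
G(11) = mex({0, 3}) = 1
G(12) = mex({1, 3}) = 0
G(13) = mex({0, 1, 2, 3}) = 4
G(14) = mex({0, 1, 2}) = 3
G(15) = mex({0, 1, 2}) = 3
G(16) = mex({0, 1, 2, 4}) = 3
G(17) = mex({0, 1, 3, 4}) = 2
G(18) = mex({0, 1, 3, 4}) = 2
G(19) = mex({0, 1, 3, 5}) = 2
G(20) = mex({0, 1, 2, 3, 5}) = 4
G(21) = mex({0, 1, 2, 3, 5}) = 4
G(22) = mex({1, 2, 6}) = 0
G(23) = mex({0, 1, 2, 3, 4, 6}) = 5
G(24) = mex({0, 1, 2, 3, 4}) = 5
G(25) = mex({0, 1, 3, 4, 7}) = 2
G(26) = mex({0, 1, 3, 4, 5, 7}) = 2
G(27) = mex({0, 1, 3, 5}) = 2
G(28) = mex({0, 1, 2, 5}) = 3
G(29) = mex({0, 1, 2, 4, 5, 6}) = 3
G(30) = mex({1, 2, 4, 6}) = 0
G(31) = mex({0, 1, 2, 3, 4, 6}) = 5
G(32) = mex({1, 2, 3, 4, 7}) = 0
G(33) = mex({0, 3, 7}) = 1
G(34) = mex({0, 2, 3, 5, 7}) = 1
G(35) = mex({0, 2, 3, 5, 6}) = 1
G(36) = mex({0, 1, 2, 5, 6}) = 3
Therefore G(36) = 3.

3


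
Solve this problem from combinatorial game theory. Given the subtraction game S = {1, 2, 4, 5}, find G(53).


The subtraction set is S = {1, 2, 4, 5}.
G(k) = mex{ G(k - s) : s in S, s <= k }. We compute iteratively: G(0) = 0.
G(1) = mex({0}) = 1
G(2) = mex({0, 1}) = 2
G(3) = mex({1, 2}) = 0
G(4) = mex({0, 2}) = 1
G(5) = mex({0, 1}) = 2
G(6) = mex({1, 2}) = 0
G(7) = mex({0, 2}) = 1
Observe that G(3)..G(7) = 0, 1, 2, 0, 1 repeats G(0)..G(4) = 0, 1, 2, 0, 1.
For k >= max(S) = 5, G(k) is determined by the previous 5 values G(k-5)..G(k-1); a window of 5 consecutive values has recurred shifted by 3, so by induction G(k + 3) = G(k) for all k >= 0: the sequence is periodic from the start with period 3.
One period: G(0..2) = 0, 1, 2.
53 mod 3 = 2, so G(53) = G(2) = 2.

2


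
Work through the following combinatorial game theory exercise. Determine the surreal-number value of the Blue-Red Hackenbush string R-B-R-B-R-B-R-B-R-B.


Edges (from ground): R-B-R-B-R-B-R-B-R-B
By Berlekamp's sign-expansion rule, a Blue-Red Hackenbush stalk has the value of the surreal number whose sign sequence is the edge sequence with B -> + and R -> -.
Sign sequence: -+-+-+-+-+
Trace the sign expansion in the surreal number tree, starting from 0:
Edge 1: R (sign -) -> bounds (-inf, 0), value = -1
Edge 2: B (sign +) -> bounds (-1, 0), value = -1/2
Edge 3: R (sign -) -> bounds (-1, -1/2), value = -3/4
Edge 4: B (sign +) -> bounds (-3/4, -1/2), value = -5/8
Edge 5: R (sign -) -> bounds (-3/4, -5/8), value = -11/16
Edge 6: B (sign +) -> bounds (-11/16, -5/8), value = -21/32
Edge 7: R (sign -) -> bounds (-11/16, -21/32), value = -43/64
Edge 8: B (sign +) -> bounds (-43/64, -21/32), value = -85/128
Edge 9: R (sign -) -> bounds (-43/64, -85/128), value = -171/256
Edge 10: B (sign +) -> bounds (-171/256, -85/128), value = -341/512
Game value = -341/512

-341/512


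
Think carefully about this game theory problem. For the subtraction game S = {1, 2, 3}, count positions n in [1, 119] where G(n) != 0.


Subtraction set S = {1, 2, 3}, so G(n) = n mod 4.
G(n) = 0 when n is a multiple of 4.
Multiples of 4 in [1, 119]: 29
N-positions (nonzero Grundy) = 119 - 29 = 90

90


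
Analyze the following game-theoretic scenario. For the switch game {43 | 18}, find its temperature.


The game is {43 | 18}, a switch {a | b} with numbers a > b.
Cooling {a | b} by t gives {a - t | b + t}, which stops being hot when a - t = b + t, i.e. at t = (a - b)/2. So the temperature of a switch is (a - b)/2.
Temperature = (Left option - Right option) / 2
= (43 - (18)) / 2
= 25 / 2
= 25/2

25/2


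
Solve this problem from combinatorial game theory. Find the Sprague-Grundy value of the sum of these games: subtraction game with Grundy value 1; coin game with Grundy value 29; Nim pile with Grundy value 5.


By the Sprague-Grundy theorem, the Grundy value of a sum of games is the XOR of individual Grundy values.
subtraction game: Grundy value = 1. Running XOR: 0 XOR 1 = 1
coin game: Grundy value = 29. Running XOR: 1 XOR 29 = 28
Nim pile: Grundy value = 5. Running XOR: 28 XOR 5 = 25
The combined Grundy value is 25.

25


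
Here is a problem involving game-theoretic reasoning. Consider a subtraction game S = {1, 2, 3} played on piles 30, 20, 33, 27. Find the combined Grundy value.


Subtraction set: {1, 2, 3}
For this subtraction set, G(n) = n mod 4 (period = max + 1 = 4).
Pile 1 (size 30): G(30) = 30 mod 4 = 2
Pile 2 (size 20): G(20) = 20 mod 4 = 0
Pile 3 (size 33): G(33) = 33 mod 4 = 1
Pile 4 (size 27): G(27) = 27 mod 4 = 3
Total Grundy value = XOR of all: 2 XOR 0 XOR 1 XOR 3 = 0

0


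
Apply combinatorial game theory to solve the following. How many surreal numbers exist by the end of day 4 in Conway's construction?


Day 0: {|} = 0 is born. Count = 1.
Day n: the number of surreal numbers born by day n is 2^(n+1) - 1.
By day 0: 2^1 - 1 = 1
By day 1: 2^2 - 1 = 3
By day 2: 2^3 - 1 = 7
By day 3: 2^4 - 1 = 15
By day 4: 2^5 - 1 = 31
By day 4: 31 surreal numbers.

31


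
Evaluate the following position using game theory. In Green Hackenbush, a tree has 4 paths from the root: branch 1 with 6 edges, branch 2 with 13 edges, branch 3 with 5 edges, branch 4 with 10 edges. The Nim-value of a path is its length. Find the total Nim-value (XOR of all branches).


The tree has 4 branches from the ground vertex.
In Green Hackenbush, the Nim-value of a simple path of length k is k.
Branch 1: length 6, Nim-value = 6
Branch 2: length 13, Nim-value = 13
Branch 3: length 5, Nim-value = 5
Branch 4: length 10, Nim-value = 10
Total Nim-value = XOR of all branch values:
0 XOR 6 = 6
6 XOR 13 = 11
11 XOR 5 = 14
14 XOR 10 = 4
Nim-value of the tree = 4

4


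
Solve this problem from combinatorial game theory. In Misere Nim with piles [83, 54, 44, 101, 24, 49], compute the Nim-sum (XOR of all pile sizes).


We need the XOR (exclusive or) of all pile sizes.
After XOR-ing pile 1 (size 83): 0 XOR 83 = 83
After XOR-ing pile 2 (size 54): 83 XOR 54 = 101
After XOR-ing pile 3 (size 44): 101 XOR 44 = 73
After XOR-ing pile 4 (size 101): 73 XOR 101 = 44
After XOR-ing pile 5 (size 24): 44 XOR 24 = 52
After XOR-ing pile 6 (size 49): 52 XOR 49 = 5
The Nim-value of this position is 5.

5


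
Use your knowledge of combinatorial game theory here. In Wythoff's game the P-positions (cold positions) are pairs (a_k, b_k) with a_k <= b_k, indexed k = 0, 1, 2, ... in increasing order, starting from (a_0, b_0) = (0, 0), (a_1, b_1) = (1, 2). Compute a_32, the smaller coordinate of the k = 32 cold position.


By Wythoff's theorem, a_k = floor(k * phi) and b_k = floor(k * phi^2) = a_k + k, where phi = (1 + sqrt(5))/2 is the golden ratio.
phi = (1 + sqrt(5))/2 = 1.618034
k = 32
k * phi = 32 * 1.618034 = 51.777088
a_32 = floor(k * phi) = 51

51


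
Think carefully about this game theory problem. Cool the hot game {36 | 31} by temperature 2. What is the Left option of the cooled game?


Original game: {36 | 31} (a switch {a | b} with a > b).
Cooling by t (for t below the temperature (a - b)/2 = 5/2) taxes each move by t: {a | b} cooled by t is {a - t | b + t}.
Cooling amount: t = 2
Cooled Left option: 36 - 2 = 34
Cooled Right option: 31 + 2 = 33
Cooled game: {34 | 33}
Left option = 34

34


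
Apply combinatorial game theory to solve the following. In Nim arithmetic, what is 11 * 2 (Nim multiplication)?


Nim multiplication is bilinear over XOR: (u XOR v) * w = (u*w) XOR (v*w).
So we split each operand into its bit components and XOR the pairwise Nim products.
11 = 1 + 2 + 8 (as XOR of powers of 2).
2 = 2 (as XOR of powers of 2).
Using the standard Nim-product table on single bits:
  2*2 = 3,   2*4 = 8,   2*8 = 12,
  4*4 = 6,   4*8 = 11,  8*8 = 13,
and  1*x = x (identity), k*l = l*k (commutative).
Pairwise Nim products:
  1 * 2 = 2
  2 * 2 = 3
  8 * 2 = 12
XOR them: 2 XOR 3 XOR 12 = 13.
Result: 11 * 2 = 13 (in Nim).

13


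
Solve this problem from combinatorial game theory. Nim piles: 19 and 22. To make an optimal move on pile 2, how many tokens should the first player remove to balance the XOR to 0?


Piles: 19 and 22
Current XOR: 19 XOR 22 = 5 (non-zero, so this is an N-position).
To make the XOR zero, we need to find a move that balances the piles.
For pile 2 (size 22): target = 22 XOR 5 = 19
We reduce pile 2 from 22 to 19.
Tokens removed: 22 - 19 = 3
Verification: 19 XOR 19 = 0

3


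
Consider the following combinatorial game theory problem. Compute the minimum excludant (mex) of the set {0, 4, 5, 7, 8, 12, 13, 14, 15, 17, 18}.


Set = {0, 4, 5, 7, 8, 12, 13, 14, 15, 17, 18}
0 is in the set.
1 is NOT in the set. This is the mex.
mex = 1

1


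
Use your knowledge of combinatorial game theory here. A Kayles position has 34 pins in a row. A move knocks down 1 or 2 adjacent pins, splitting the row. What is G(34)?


Kayles: a move removes 1 or 2 adjacent pins from a contiguous row.
Removing pins from a row of k leaves two independent rows (a, b) with a + b = k - 1 (one pin) or a + b = k - 2 (two pins); an end removal gives a = 0.
By Sprague-Grundy, G(k) = mex{ G(a) XOR G(b) } over all these splits. G(0) = 0.
G(1): splits (0,0):0^0=0 -> mex({0}) = 1
G(2): splits (0,1):0^1=1 (0,0):0^0=0 -> mex({0, 1}) = 2
G(3): splits (0,2):0^2=2 (1,1):1^1=0 (0,1):0^1=1 -> mex({0, 1, 2}) = 3
G(4): splits (0,3):0^3=3 (1,2):1^2=3 (0,2):0^2=2 (1,1):1^1=0 -> mex({0, 2, 3}) = 1
G(5): splits (0,4):0^1=1 (1,3):1^3=2 (2,2):2^2=0 (0,3):0^3=3 (1,2):1^2=3 -> mex({0, 1, 2, 3}) = 4
G(6) = mex({0, 1, 2, 4}) = 3
G(7) = mex({0, 1, 3, 4, 5}) = 2
G(8) = mex({0, 2, 3, 5, 6}) = 1
G(9) = mex({0, 1, 2, 3, 6, 7}) = 4
G(10) = mex({0, 1, 3, 4, 5, 7}) = 2
G(11) = mex({0, 1, 2, 3, 4, 5}) = 6
G(12) = mex({0, 1, 2, 3, 5, 6, 7}) = 4
G(13) = mex({0, 2, 3, 4, 6, 7}) = 1
G(14) = mex({0, 1, 4, 5, 6, 7}) = 2
G(15) = mex({0, 1, 2, 3, 4, 5, 6}) = 7
G(16) = mex({0, 2, 3, 5, 6, 7}) = 1
G(17) = mex({0, 1, 2, 3, 5, 6, 7}) = 4
G(18) = mex({0, 1, 2, 4, 5, 6}) = 3
G(19) = mex({0, 1, 3, 4, 5, 7}) = 2
G(20) = mex({0, 2, 3, 4, 5, 6, 7}) = 1
G(21) = mex({0, 1, 2, 3, 5, 6, 7}) = 4
G(22) = mex({0, 1, 2, 3, 4, 5, 7}) = 6
G(23) = mex({0, 1, 2, 3, 4, 5, 6}) = 7
G(24) = mex({0, 1, 2, 3, 5, 6, 7}) = 4
G(25) = mex({0, 2, 3, 4, 6, 7}) = 1
G(26) = mex({0, 1, 3, 4, 5, 6, 7}) = 2
G(27) = mex({0, 1, 2, 3, 4, 5, 6, 7}) = 8
G(28) = mex({0, 1, 2, 3, 4, 6, 7, 8}) = 5
G(29) = mex({0, 1, 2, 3, 5, 6, 7, 8, 9}) = 4
G(30) = mex({0, 1, 2, 3, 4, 5, 6, 9, 10}) = 7
G(31) = mex({0, 1, 3, 4, 5, 7, 10, 11}) = 2
G(32) = mex({0, 2, 3, 4, 5, 6, 7, 9, 11}) = 1
G(33) = mex({0, 1, 2, 3, 4, 5, 6, 7, 9, 12}) = 8
G(34) = mex({0, 1, 2, 3, 4, 5, 7, 8, 11, 12}) = 6
Therefore G(34) = 6.

6


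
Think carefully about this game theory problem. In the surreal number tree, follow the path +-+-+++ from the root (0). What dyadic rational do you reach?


Sign expansion: +-+-+++
Rule: track bounds (lo, hi), initially (-inf, +inf). On '+', the current value becomes lo and we move to the simplest number in (value, hi): value + 1 if hi = +inf, otherwise the midpoint (value + hi)/2. On '-', the current value becomes hi and we move to value - 1 if lo = -inf, otherwise the midpoint (lo + value)/2.
Start at 0.
Step 1: sign = +, move right. Bounds: (0, +inf). Value = 1
Step 2: sign = -, move left. Bounds: (0, 1). Value = 1/2
Step 3: sign = +, move right. Bounds: (1/2, 1). Value = 3/4
Step 4: sign = -, move left. Bounds: (1/2, 3/4). Value = 5/8
Step 5: sign = +, move right. Bounds: (5/8, 3/4). Value = 11/16
Step 6: sign = +, move right. Bounds: (11/16, 3/4). Value = 23/32
Step 7: sign = +, move right. Bounds: (23/32, 3/4). Value = 47/64
The surreal number with sign expansion +-+-+++ is 47/64.

47/64


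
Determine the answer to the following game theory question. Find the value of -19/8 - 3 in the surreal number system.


x = -19/8, y = 3
Converting to common denominator: 8
x = -19/8, y = 24/8
x - y = -19/8 - 3 = -43/8

-43/8


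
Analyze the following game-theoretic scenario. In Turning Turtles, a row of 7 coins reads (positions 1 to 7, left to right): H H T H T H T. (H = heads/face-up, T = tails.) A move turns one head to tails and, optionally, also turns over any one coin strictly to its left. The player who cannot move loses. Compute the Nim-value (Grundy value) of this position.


Coins: H H T H T H T
Key fact: a single head at position k behaves exactly like a Nim heap of size k (turning it to T and optionally flipping a coin at j < k corresponds to moving the heap from k to j, or to 0), and heads combine as a disjunctive sum (two heads at the same place would cancel, matching j XOR j = 0). So the Nim-value is the XOR of the 1-indexed positions of the heads.
Face-up positions (1-indexed): [1, 2, 4, 6]
XOR 0 with 1: 0 XOR 1 = 1
XOR 1 with 2: 1 XOR 2 = 3
XOR 3 with 4: 3 XOR 4 = 7
XOR 7 with 6: 7 XOR 6 = 1
Nim-value = 1

1


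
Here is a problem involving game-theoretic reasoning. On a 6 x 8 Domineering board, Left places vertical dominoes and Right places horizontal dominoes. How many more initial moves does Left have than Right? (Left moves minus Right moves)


Board is 6 x 8 (rows x cols).
Left (vertical) placements: (rows-1) * cols = 5 * 8 = 40
Right (horizontal) placements: rows * (cols-1) = 6 * 7 = 42
Advantage = Left - Right = 40 - 42 = -2

-2


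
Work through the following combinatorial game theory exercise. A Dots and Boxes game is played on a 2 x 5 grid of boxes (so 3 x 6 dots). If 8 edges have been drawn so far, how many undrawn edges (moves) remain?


Grid: 2 x 5 boxes, i.e. 3 rows and 6 columns of dots.
Horizontal edges: (rows + 1) * cols = 3 * 5 = 15
Vertical edges: rows * (cols + 1) = 2 * 6 = 12
Total edges: 15 + 12 = 27
Edges drawn: 8
Remaining: 27 - 8 = 19

19


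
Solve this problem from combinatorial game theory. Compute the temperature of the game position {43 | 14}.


The game is {43 | 14}, a switch {a | b} with numbers a > b.
Cooling {a | b} by t gives {a - t | b + t}, which stops being hot when a - t = b + t, i.e. at t = (a - b)/2. So the temperature of a switch is (a - b)/2.
Temperature = (Left option - Right option) / 2
= (43 - (14)) / 2
= 29 / 2
= 29/2

29/2
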